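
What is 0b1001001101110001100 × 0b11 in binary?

0b11011101001010100100

Multiply each base-2 digit by 3, carrying:
  0×3 = 0 → write 0
  0×3 = 0 → write 0
  1×3 = 3 → write 1 carry 1
  1×3+1 = 4 → write 0 carry 2
  0×3+2 = 2 → write 0 carry 1
  0×3+1 = 1 → write 1
  0×3 = 0 → write 0
  1×3 = 3 → write 1 carry 1
  1×3+1 = 4 → write 0 carry 2
  1×3+2 = 5 → write 1 carry 2
  0×3+2 = 2 → write 0 carry 1
  1×3+1 = 4 → write 0 carry 2
  1×3+2 = 5 → write 1 carry 2
  0×3+2 = 2 → write 0 carry 1
  0×3+1 = 1 → write 1
  1×3 = 3 → write 1 carry 1
  0×3+1 = 1 → write 1
  0×3 = 0 → write 0
  1×3 = 3 → write 1 carry 1
  remaining carry: 1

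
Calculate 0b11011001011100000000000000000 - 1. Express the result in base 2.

The trailing 17 digits are 0, so subtracting 1 borrows through: they become 1 and the next digit up decrements.

0b11011001011011111111111111111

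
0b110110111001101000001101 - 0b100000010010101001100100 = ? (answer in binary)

0b10110100110111110101001

Subtract column by column in base 2:
  1-0 → 1
  0-0 → 0
  1-1 → 0
  1-0 → 1
  0-0 → 0
  0-1 → 1 (borrow)
  0-1-1 → 0 (borrow)
  0-0-1 → 1 (borrow)
  0-0-1 → 1 (borrow)
  1-1-1 → 1 (borrow)
  0-0-1 → 1 (borrow)
  1-1-1 → 1 (borrow)
  1-0-1 → 0
  0-1 → 1 (borrow)
  0-0-1 → 1 (borrow)
  1-0-1 → 0
  1-1 → 0
  1-0 → 1
  0-0 → 0
  1-0 → 1
  1-0 → 1
  0-0 → 0
  1-0 → 1
  1-1 → 0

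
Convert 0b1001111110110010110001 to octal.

0o11766261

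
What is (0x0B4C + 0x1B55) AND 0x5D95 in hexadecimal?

Add column by column in base 16, right to left:
  C+5 = 1 carry 1
  4+5+1 = A
  B+B = 6 carry 1
  0+1+1 = 2
Sum = 0x26A1; now AND with 0x5D95:
  2&5=0, 6&D=4, A&9=8, 1&5=1

0x481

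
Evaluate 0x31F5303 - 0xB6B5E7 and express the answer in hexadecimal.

0x2689D1C

Subtract column by column in base 16:
  3-7 → C (borrow)
  0-E-1 → 1 (borrow)
  3-5-1 → D (borrow)
  5-B-1 → 9 (borrow)
  F-6-1 → 8
  1-B → 6 (borrow)
  3-0-1 → 2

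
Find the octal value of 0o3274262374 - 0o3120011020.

Subtract column by column in base 8:
  4-0 → 4
  7-2 → 5
  3-0 → 3
  2-1 → 1
  6-1 → 5
  2-0 → 2
  4-0 → 4
  7-2 → 5
  2-1 → 1
  3-3 → 0

0o154251354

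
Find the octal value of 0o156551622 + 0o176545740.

0o355317562

Add column by column in base 8, right to left:
  2+0 = 2
  2+4 = 6
  6+7 = 5 carry 1
  1+5+1 = 7
  5+4 = 1 carry 1
  5+5+1 = 3 carry 1
  6+6+1 = 5 carry 1
  5+7+1 = 5 carry 1
  1+1+1 = 3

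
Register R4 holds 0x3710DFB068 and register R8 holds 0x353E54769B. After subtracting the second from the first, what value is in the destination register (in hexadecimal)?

0x1D28B39CD

Subtract column by column in base 16:
  8-B → D (borrow)
  6-9-1 → C (borrow)
  0-6-1 → 9 (borrow)
  B-7-1 → 3
  F-4 → B
  D-5 → 8
  0-E → 2 (borrow)
  1-3-1 → D (borrow)
  7-5-1 → 1
  3-3 → 0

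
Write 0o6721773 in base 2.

0b110111010001111111011

Each octal digit is 3 bits: 6=110 7=111 2=010 1=001 7=111 7=111 3=011.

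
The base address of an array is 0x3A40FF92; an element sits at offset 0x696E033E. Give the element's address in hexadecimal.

Add column by column in base 16, right to left:
  2+E = 0 carry 1
  9+3+1 = D
  F+3 = 2 carry 1
  F+0+1 = 0 carry 1
  0+E+1 = F
  4+6 = A
  A+9 = 3 carry 1
  3+6+1 = A

0xA3AF02D0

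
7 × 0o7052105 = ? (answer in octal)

Multiply each base-8 digit by 7, carrying:
  5×7 = 35 → write 3 carry 4
  0×7+4 = 4 → write 4
  1×7 = 7 → write 7
  2×7 = 14 → write 6 carry 1
  5×7+1 = 36 → write 4 carry 4
  0×7+4 = 4 → write 4
  7×7 = 49 → write 1 carry 6
  remaining carry: 6

0o61446743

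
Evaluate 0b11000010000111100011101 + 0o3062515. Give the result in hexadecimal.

0b11000010000111100011101 = 0x610F1D in hexadecimal.
0o3062515 = 0xC654D in hexadecimal.
Add column by column in base 16, right to left:
  D+D = A carry 1
  1+4+1 = 6
  F+5 = 4 carry 1
  0+6+1 = 7
  1+C = D
  6+0 = 6

0x6D746A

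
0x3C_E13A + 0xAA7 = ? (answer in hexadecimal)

0x3CEBE1

Add column by column in base 16, right to left:
  A+7 = 1 carry 1
  3+A+1 = E
  1+A = B
  E+0 = E
  C+0 = C
  3+0 = 3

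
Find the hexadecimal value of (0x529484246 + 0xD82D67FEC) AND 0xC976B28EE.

Add column by column in base 16, right to left:
  6+C = 2 carry 1
  4+E+1 = 3 carry 1
  2+F+1 = 2 carry 1
  4+7+1 = C
  8+6 = E
  4+D = 1 carry 1
  9+2+1 = C
  2+8 = A
  5+D = 2 carry 1
  final carry 1
Sum = 0x12AC1EC232; now AND with 0xC976B28EE:
  1&0=0, 2&C=0, A&9=8, C&7=4, 1&6=0, E&B=A, C&2=0, 2&8=0, 3&E=2, 2&E=2

0x840A0022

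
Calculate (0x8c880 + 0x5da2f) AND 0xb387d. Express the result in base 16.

0xa202d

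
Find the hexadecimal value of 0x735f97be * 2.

0xe6bf2f7c

Multiply each base-16 digit by 2, carrying:
  e×2 = 28 → write c carry 1
  b×2+1 = 23 → write 7 carry 1
  7×2+1 = 15 → write f
  9×2 = 18 → write 2 carry 1
  f×2+1 = 31 → write f carry 1
  5×2+1 = 11 → write b
  3×2 = 6 → write 6
  7×2 = 14 → write e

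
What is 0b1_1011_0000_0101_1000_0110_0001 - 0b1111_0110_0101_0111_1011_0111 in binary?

Subtract column by column in base 2:
  1-1 → 0
  0-1 → 1 (borrow)
  0-1-1 → 0 (borrow)
  0-0-1 → 1 (borrow)
  0-1-1 → 0 (borrow)
  1-1-1 → 1 (borrow)
  1-0-1 → 0
  0-1 → 1 (borrow)
  0-1-1 → 0 (borrow)
  0-1-1 → 0 (borrow)
  0-1-1 → 0 (borrow)
  1-0-1 → 0
  1-1 → 0
  0-0 → 0
  1-1 → 0
  0-0 → 0
  0-0 → 0
  0-1 → 1 (borrow)
  0-1-1 → 0 (borrow)
  0-0-1 → 1 (borrow)
  1-1-1 → 1 (borrow)
  1-1-1 → 1 (borrow)
  0-1-1 → 0 (borrow)
  1-1-1 → 1 (borrow)
  1-0-1 → 0

0b101110100000000010101010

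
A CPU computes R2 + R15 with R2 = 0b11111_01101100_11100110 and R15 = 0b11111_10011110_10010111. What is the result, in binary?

Add column by column in base 2, right to left:
  0+1 = 1
  1+1 = 0 carry 1
  1+1+1 = 1 carry 1
  0+0+1 = 1
  0+1 = 1
  1+0 = 1
  1+0 = 1
  1+1 = 0 carry 1
  0+0+1 = 1
  0+1 = 1
  1+1 = 0 carry 1
  1+1+1 = 1 carry 1
  0+1+1 = 0 carry 1
  1+0+1 = 0 carry 1
  1+0+1 = 0 carry 1
  0+1+1 = 0 carry 1
  1+1+1 = 1 carry 1
  1+1+1 = 1 carry 1
  1+1+1 = 1 carry 1
  1+1+1 = 1 carry 1
  1+1+1 = 1 carry 1
  final carry 1

0b1111110000101101111101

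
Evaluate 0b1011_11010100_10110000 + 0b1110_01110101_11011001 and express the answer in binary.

Add column by column in base 2, right to left:
  0+1 = 1
  0+0 = 0
  0+0 = 0
  0+1 = 1
  1+1 = 0 carry 1
  1+0+1 = 0 carry 1
  0+1+1 = 0 carry 1
  1+1+1 = 1 carry 1
  0+1+1 = 0 carry 1
  0+0+1 = 1
  1+1 = 0 carry 1
  0+0+1 = 1
  1+1 = 0 carry 1
  0+1+1 = 0 carry 1
  1+1+1 = 1 carry 1
  1+0+1 = 0 carry 1
  1+0+1 = 0 carry 1
  1+1+1 = 1 carry 1
  0+1+1 = 0 carry 1
  1+1+1 = 1 carry 1
  final carry 1

0b110100100101010001001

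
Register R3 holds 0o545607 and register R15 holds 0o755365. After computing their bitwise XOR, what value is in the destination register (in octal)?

XOR each oct digit independently (no carries):
  5^7=2, 4^5=1, 5^5=0, 6^3=5, 0^6=6, 7^5=2

0o210562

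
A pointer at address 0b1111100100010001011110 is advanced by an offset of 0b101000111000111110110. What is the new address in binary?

Add column by column in base 2, right to left:
  0+0 = 0
  1+1 = 0 carry 1
  1+1+1 = 1 carry 1
  1+0+1 = 0 carry 1
  1+1+1 = 1 carry 1
  0+1+1 = 0 carry 1
  1+1+1 = 1 carry 1
  0+1+1 = 0 carry 1
  0+1+1 = 0 carry 1
  0+0+1 = 1
  1+0 = 1
  0+0 = 0
  0+1 = 1
  0+1 = 1
  1+1 = 0 carry 1
  0+0+1 = 1
  0+0 = 0
  1+0 = 1
  1+1 = 0 carry 1
  1+0+1 = 0 carry 1
  1+1+1 = 1 carry 1
  1+0+1 = 0 carry 1
  final carry 1

0b10100101011011001010100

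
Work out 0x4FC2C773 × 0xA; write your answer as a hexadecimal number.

Multiply each base-16 digit by 10, carrying:
  3×10 = 30 → write E carry 1
  7×10+1 = 71 → write 7 carry 4
  7×10+4 = 74 → write A carry 4
  C×10+4 = 124 → write C carry 7
  2×10+7 = 27 → write B carry 1
  C×10+1 = 121 → write 9 carry 7
  F×10+7 = 157 → write D carry 9
  4×10+9 = 49 → write 1 carry 3
  remaining carry: 3

0x31D9BCA7E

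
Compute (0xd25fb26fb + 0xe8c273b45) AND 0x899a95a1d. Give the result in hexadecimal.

0x890204200

Add column by column in base 16, right to left:
  b+5 = 0 carry 1
  f+4+1 = 4 carry 1
  6+b+1 = 2 carry 1
  2+3+1 = 6
  b+7 = 2 carry 1
  f+2+1 = 2 carry 1
  5+c+1 = 2 carry 1
  2+8+1 = b
  d+e = b carry 1
  final carry 1
Sum = 0x1bb2226240; now AND with 0x899a95a1d:
  1&0=0, b&8=8, b&9=9, 2&9=0, 2&a=2, 2&9=0, 6&5=4, 2&a=2, 4&1=0, 0&d=0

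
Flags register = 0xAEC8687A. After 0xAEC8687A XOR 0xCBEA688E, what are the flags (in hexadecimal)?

0x652200F4

XOR each hex digit independently (no carries):
  A^C=6, E^B=5, C^E=2, 8^A=2, 6^6=0, 8^8=0, 7^8=F, A^E=4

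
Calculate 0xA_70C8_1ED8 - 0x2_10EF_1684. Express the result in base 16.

Subtract column by column in base 16:
  8-4 → 4
  D-8 → 5
  E-6 → 8
  1-1 → 0
  8-F → 9 (borrow)
  C-E-1 → D (borrow)
  0-0-1 → F (borrow)
  7-1-1 → 5
  A-2 → 8

0x85FD90854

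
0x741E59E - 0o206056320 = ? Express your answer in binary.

0b101001010011000100011001110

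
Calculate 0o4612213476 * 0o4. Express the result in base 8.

Multiply each base-8 digit by 4, carrying:
  6×4 = 24 → write 0 carry 3
  7×4+3 = 31 → write 7 carry 3
  4×4+3 = 19 → write 3 carry 2
  3×4+2 = 14 → write 6 carry 1
  1×4+1 = 5 → write 5
  2×4 = 8 → write 0 carry 1
  2×4+1 = 9 → write 1 carry 1
  1×4+1 = 5 → write 5
  6×4 = 24 → write 0 carry 3
  4×4+3 = 19 → write 3 carry 2
  remaining carry: 2

0o23051056370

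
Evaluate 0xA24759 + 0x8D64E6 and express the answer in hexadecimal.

Add column by column in base 16, right to left:
  9+6 = F
  5+E = 3 carry 1
  7+4+1 = C
  4+6 = A
  2+D = F
  A+8 = 2 carry 1
  final carry 1

0x12FAC3F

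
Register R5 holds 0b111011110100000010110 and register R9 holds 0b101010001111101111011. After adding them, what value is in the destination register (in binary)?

Add column by column in base 2, right to left:
  0+1 = 1
  1+1 = 0 carry 1
  1+0+1 = 0 carry 1
  0+1+1 = 0 carry 1
  1+1+1 = 1 carry 1
  0+1+1 = 0 carry 1
  0+1+1 = 0 carry 1
  0+0+1 = 1
  0+1 = 1
  0+1 = 1
  0+1 = 1
  1+1 = 0 carry 1
  0+1+1 = 0 carry 1
  1+0+1 = 0 carry 1
  1+0+1 = 0 carry 1
  1+0+1 = 0 carry 1
  1+1+1 = 1 carry 1
  0+0+1 = 1
  1+1 = 0 carry 1
  1+0+1 = 0 carry 1
  1+1+1 = 1 carry 1
  final carry 1

0b1100110000011110010001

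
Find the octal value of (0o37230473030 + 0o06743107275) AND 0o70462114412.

0o40062000000

Add column by column in base 8, right to left:
  0+5 = 5
  3+7 = 2 carry 1
  0+2+1 = 3
  3+7 = 2 carry 1
  7+0+1 = 0 carry 1
  4+1+1 = 6
  0+3 = 3
  3+4 = 7
  2+7 = 1 carry 1
  7+6+1 = 6 carry 1
  3+0+1 = 4
Sum = 0o46173602325; now AND with 0o70462114412:
  4&7=4, 6&0=0, 1&4=0, 7&6=6, 3&2=2, 6&1=0, 0&1=0, 2&4=0, 3&4=0, 2&1=0, 5&2=0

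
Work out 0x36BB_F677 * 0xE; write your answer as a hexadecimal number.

Multiply each base-16 digit by 14, carrying:
  7×14 = 98 → write 2 carry 6
  7×14+6 = 104 → write 8 carry 6
  6×14+6 = 90 → write A carry 5
  F×14+5 = 215 → write 7 carry 13
  B×14+13 = 167 → write 7 carry 10
  B×14+10 = 164 → write 4 carry 10
  6×14+10 = 94 → write E carry 5
  3×14+5 = 47 → write F carry 2
  remaining carry: 2

0x2FE477A82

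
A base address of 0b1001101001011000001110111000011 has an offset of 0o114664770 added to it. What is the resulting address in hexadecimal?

0x4e5f87bb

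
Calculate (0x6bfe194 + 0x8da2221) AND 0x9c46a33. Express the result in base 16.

0x9800231

Add column by column in base 16, right to left:
  4+1 = 5
  9+2 = b
  1+2 = 3
  e+2 = 0 carry 1
  f+a+1 = a carry 1
  b+d+1 = 9 carry 1
  6+8+1 = f
Sum = 0xf9a03b5; now AND with 0x9c46a33:
  f&9=9, 9&c=8, a&4=0, 0&6=0, 3&a=2, b&3=3, 5&3=1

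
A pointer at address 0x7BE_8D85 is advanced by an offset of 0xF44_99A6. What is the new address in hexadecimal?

Add column by column in base 16, right to left:
  5+6 = B
  8+A = 2 carry 1
  D+9+1 = 7 carry 1
  8+9+1 = 2 carry 1
  E+4+1 = 3 carry 1
  B+4+1 = 0 carry 1
  7+F+1 = 7 carry 1
  final carry 1

0x1703272B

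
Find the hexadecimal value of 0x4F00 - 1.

0x4EFF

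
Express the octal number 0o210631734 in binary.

0b10001000110011001111011100

Each octal digit is 3 bits: 2=010 1=001 0=000 6=110 3=011 1=001 7=111 3=011 4=100.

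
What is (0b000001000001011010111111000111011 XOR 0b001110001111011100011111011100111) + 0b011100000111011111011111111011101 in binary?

0b101011010101100110000000010111001

First 0b000001000001011010111111000111011 XOR 0b001110001111011100011111011100111 = 0b001111001110000110100000011011100.
Add column by column in base 2, right to left:
  0+1 = 1
  0+0 = 0
  1+1 = 0 carry 1
  1+1+1 = 1 carry 1
  1+1+1 = 1 carry 1
  0+0+1 = 1
  1+1 = 0 carry 1
  1+1+1 = 1 carry 1
  0+1+1 = 0 carry 1
  0+1+1 = 0 carry 1
  0+1+1 = 0 carry 1
  0+1+1 = 0 carry 1
  0+1+1 = 0 carry 1
  0+1+1 = 0 carry 1
  1+0+1 = 0 carry 1
  0+1+1 = 0 carry 1
  1+1+1 = 1 carry 1
  1+1+1 = 1 carry 1
  0+1+1 = 0 carry 1
  0+1+1 = 0 carry 1
  0+0+1 = 1
  0+1 = 1
  1+1 = 0 carry 1
  1+1+1 = 1 carry 1
  1+0+1 = 0 carry 1
  0+0+1 = 1
  0+0 = 0
  1+0 = 1
  1+0 = 1
  1+1 = 0 carry 1
  1+1+1 = 1 carry 1
  0+1+1 = 0 carry 1
  final carry 1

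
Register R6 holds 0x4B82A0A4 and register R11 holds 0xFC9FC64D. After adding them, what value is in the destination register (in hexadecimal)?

Add column by column in base 16, right to left:
  4+D = 1 carry 1
  A+4+1 = F
  0+6 = 6
  A+C = 6 carry 1
  2+F+1 = 2 carry 1
  8+9+1 = 2 carry 1
  B+C+1 = 8 carry 1
  4+F+1 = 4 carry 1
  final carry 1

0x1482266F1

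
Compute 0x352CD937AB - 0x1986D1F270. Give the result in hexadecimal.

Subtract column by column in base 16:
  B-0 → B
  A-7 → 3
  7-2 → 5
  3-F → 4 (borrow)
  9-1-1 → 7
  D-D → 0
  C-6 → 6
  2-8 → A (borrow)
  5-9-1 → B (borrow)
  3-1-1 → 1

0x1BA607453B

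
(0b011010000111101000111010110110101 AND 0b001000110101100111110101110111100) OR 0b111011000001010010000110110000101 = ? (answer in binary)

0b111011000101110010110110110110101

0b011010000111101000111010110110101 AND 0b001000110101100111110101110111100 = 0b001000000101100000110000110110100.
Then OR with 0b111011000001010010000110110000101.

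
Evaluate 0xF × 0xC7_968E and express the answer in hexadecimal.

Multiply each base-16 digit by 15, carrying:
  E×15 = 210 → write 2 carry 13
  8×15+13 = 133 → write 5 carry 8
  6×15+8 = 98 → write 2 carry 6
  9×15+6 = 141 → write D carry 8
  7×15+8 = 113 → write 1 carry 7
  C×15+7 = 187 → write B carry 11
  remaining carry: B

0xBB1D252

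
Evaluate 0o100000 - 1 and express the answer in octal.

The trailing 5 digits are 0, so subtracting 1 borrows through: they become 7 and the next digit up decrements.

0o77777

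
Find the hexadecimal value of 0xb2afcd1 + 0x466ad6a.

0xf91aa3b

Add column by column in base 16, right to left:
  1+a = b
  d+6 = 3 carry 1
  c+d+1 = a carry 1
  f+a+1 = a carry 1
  a+6+1 = 1 carry 1
  2+6+1 = 9
  b+4 = f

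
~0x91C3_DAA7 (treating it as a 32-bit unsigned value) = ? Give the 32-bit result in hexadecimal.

Each hex digit d becomes F−d:
  9→6, 1→E, C→3, 3→C, D→2, A→5, A→5, 7→8

0x6E3C2558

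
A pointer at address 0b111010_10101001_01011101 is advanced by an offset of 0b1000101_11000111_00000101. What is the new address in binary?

Add column by column in base 2, right to left:
  1+1 = 0 carry 1
  0+0+1 = 1
  1+1 = 0 carry 1
  1+0+1 = 0 carry 1
  1+0+1 = 0 carry 1
  0+0+1 = 1
  1+0 = 1
  0+0 = 0
  1+1 = 0 carry 1
  0+1+1 = 0 carry 1
  0+1+1 = 0 carry 1
  1+0+1 = 0 carry 1
  0+0+1 = 1
  1+0 = 1
  0+1 = 1
  1+1 = 0 carry 1
  0+1+1 = 0 carry 1
  1+0+1 = 0 carry 1
  0+1+1 = 0 carry 1
  1+0+1 = 0 carry 1
  1+0+1 = 0 carry 1
  1+0+1 = 0 carry 1
  0+1+1 = 0 carry 1
  final carry 1

0b100000000111000001100010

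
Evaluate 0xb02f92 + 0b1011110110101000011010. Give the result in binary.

0b110111111001100110101100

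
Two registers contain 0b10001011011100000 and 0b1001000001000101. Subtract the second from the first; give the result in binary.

Subtract column by column in base 2:
  0-1 → 1 (borrow)
  0-0-1 → 1 (borrow)
  0-1-1 → 0 (borrow)
  0-0-1 → 1 (borrow)
  0-0-1 → 1 (borrow)
  1-0-1 → 0
  1-1 → 0
  1-0 → 1
  0-0 → 0
  1-0 → 1
  1-0 → 1
  0-0 → 0
  1-1 → 0
  0-0 → 0
  0-0 → 0
  0-1 → 1 (borrow)
  1-0-1 → 0

0b1000011010011011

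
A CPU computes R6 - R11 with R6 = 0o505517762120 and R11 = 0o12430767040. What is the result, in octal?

0o473066773060

Subtract column by column in base 8:
  0-0 → 0
  2-4 → 6 (borrow)
  1-0-1 → 0
  2-7 → 3 (borrow)
  6-6-1 → 7 (borrow)
  7-7-1 → 7 (borrow)
  7-0-1 → 6
  1-3 → 6 (borrow)
  5-4-1 → 0
  5-2 → 3
  0-1 → 7 (borrow)
  5-0-1 → 4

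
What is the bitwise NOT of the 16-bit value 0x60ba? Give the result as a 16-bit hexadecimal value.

Each hex digit d becomes f−d:
  6→9, 0→f, b→4, a→5

0x9f45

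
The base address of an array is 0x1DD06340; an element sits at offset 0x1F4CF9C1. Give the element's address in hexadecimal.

Add column by column in base 16, right to left:
  0+1 = 1
  4+C = 0 carry 1
  3+9+1 = D
  6+F = 5 carry 1
  0+C+1 = D
  D+4 = 1 carry 1
  D+F+1 = D carry 1
  1+1+1 = 3

0x3D1D5D01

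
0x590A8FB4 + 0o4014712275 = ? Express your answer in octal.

0o17117422161

0x590A8FB4 = 0o13102507664 in octal.
Add column by column in base 8, right to left:
  4+5 = 1 carry 1
  6+7+1 = 6 carry 1
  6+2+1 = 1 carry 1
  7+2+1 = 2 carry 1
  0+1+1 = 2
  5+7 = 4 carry 1
  2+4+1 = 7
  0+1 = 1
  1+0 = 1
  3+4 = 7
  1+0 = 1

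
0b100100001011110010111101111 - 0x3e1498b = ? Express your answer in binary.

0x3e1498b = 0b11111000010100100110001011 in binary.
Subtract column by column in base 2:
  1-1 → 0
  1-1 → 0
  1-0 → 1
  1-1 → 0
  0-0 → 0
  1-0 → 1
  1-0 → 1
  1-1 → 0
  1-1 → 0
  0-0 → 0
  1-0 → 1
  0-1 → 1 (borrow)
  0-0-1 → 1 (borrow)
  1-0-1 → 0
  1-1 → 0
  1-0 → 1
  1-1 → 0
  0-0 → 0
  1-0 → 1
  0-0 → 0
  0-0 → 0
  0-1 → 1 (borrow)
  0-1-1 → 0 (borrow)
  1-1-1 → 1 (borrow)
  0-1-1 → 0 (borrow)
  0-1-1 → 0 (borrow)
  1-0-1 → 0

0b101001001001110001100100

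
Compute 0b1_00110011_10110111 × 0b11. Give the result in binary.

0b111001101100100101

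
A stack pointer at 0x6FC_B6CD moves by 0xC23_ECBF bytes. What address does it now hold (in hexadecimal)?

0x1320A38C

Add column by column in base 16, right to left:
  D+F = C carry 1
  C+B+1 = 8 carry 1
  6+C+1 = 3 carry 1
  B+E+1 = A carry 1
  C+3+1 = 0 carry 1
  F+2+1 = 2 carry 1
  6+C+1 = 3 carry 1
  final carry 1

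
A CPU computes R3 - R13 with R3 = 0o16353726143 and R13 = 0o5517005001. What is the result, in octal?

Subtract column by column in base 8:
  3-1 → 2
  4-0 → 4
  1-0 → 1
  6-5 → 1
  2-0 → 2
  7-0 → 7
  3-7 → 4 (borrow)
  5-1-1 → 3
  3-5 → 6 (borrow)
  6-5-1 → 0
  1-0 → 1

0o10634721142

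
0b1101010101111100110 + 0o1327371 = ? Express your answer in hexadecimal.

0xc5adf

0b1101010101111100110 = 0x6abe6 in hexadecimal.
0o1327371 = 0x5aef9 in hexadecimal.
Add column by column in base 16, right to left:
  6+9 = f
  e+f = d carry 1
  b+e+1 = a carry 1
  a+a+1 = 5 carry 1
  6+5+1 = c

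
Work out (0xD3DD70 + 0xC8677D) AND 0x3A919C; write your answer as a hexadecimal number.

Add column by column in base 16, right to left:
  0+D = D
  7+7 = E
  D+7 = 4 carry 1
  D+6+1 = 4 carry 1
  3+8+1 = C
  D+C = 9 carry 1
  final carry 1
Sum = 0x19C44ED; now AND with 0x3A919C:
  1&0=0, 9&3=1, C&A=8, 4&9=0, 4&1=0, E&9=8, D&C=C

0x18008C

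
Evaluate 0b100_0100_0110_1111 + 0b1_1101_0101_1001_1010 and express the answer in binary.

0b100001101000001001

Add column by column in base 2, right to left:
  1+0 = 1
  1+1 = 0 carry 1
  1+0+1 = 0 carry 1
  1+1+1 = 1 carry 1
  0+1+1 = 0 carry 1
  1+0+1 = 0 carry 1
  1+0+1 = 0 carry 1
  0+1+1 = 0 carry 1
  0+1+1 = 0 carry 1
  0+0+1 = 1
  1+1 = 0 carry 1
  0+0+1 = 1
  0+1 = 1
  0+0 = 0
  1+1 = 0 carry 1
  0+1+1 = 0 carry 1
  0+1+1 = 0 carry 1
  final carry 1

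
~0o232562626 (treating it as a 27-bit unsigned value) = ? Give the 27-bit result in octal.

0o545215151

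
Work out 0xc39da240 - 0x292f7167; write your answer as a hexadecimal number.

0x9a6e30d9

Subtract column by column in base 16:
  0-7 → 9 (borrow)
  4-6-1 → d (borrow)
  2-1-1 → 0
  a-7 → 3
  d-f → e (borrow)
  9-2-1 → 6
  3-9 → a (borrow)
  c-2-1 → 9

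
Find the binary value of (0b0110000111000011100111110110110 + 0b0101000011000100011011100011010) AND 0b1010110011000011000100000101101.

0b1010000010000000000000000000000

Add column by column in base 2, right to left:
  0+0 = 0
  1+1 = 0 carry 1
  1+0+1 = 0 carry 1
  0+1+1 = 0 carry 1
  1+1+1 = 1 carry 1
  1+0+1 = 0 carry 1
  0+0+1 = 1
  1+0 = 1
  1+1 = 0 carry 1
  1+1+1 = 1 carry 1
  1+1+1 = 1 carry 1
  1+0+1 = 0 carry 1
  0+1+1 = 0 carry 1
  0+1+1 = 0 carry 1
  1+0+1 = 0 carry 1
  1+0+1 = 0 carry 1
  1+0+1 = 0 carry 1
  0+1+1 = 0 carry 1
  0+0+1 = 1
  0+0 = 0
  0+0 = 0
  1+1 = 0 carry 1
  1+1+1 = 1 carry 1
  1+0+1 = 0 carry 1
  0+0+1 = 1
  0+0 = 0
  0+0 = 0
  0+1 = 1
  1+0 = 1
  1+1 = 0 carry 1
  final carry 1
Sum = 0b1011001010001000000011011010000; now AND with 0b1010110011000011000100000101101:
  1011001010001000000011011010000
& 1010110011000011000100000101101
= 1010000010000000000000000000000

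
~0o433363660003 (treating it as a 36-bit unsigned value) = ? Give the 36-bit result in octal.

0o344414117774

Each oct digit d becomes 7−d:
  4→3, 3→4, 3→4, 3→4, 6→1, 3→4, 6→1, 6→1, 0→7, 0→7, 0→7, 3→4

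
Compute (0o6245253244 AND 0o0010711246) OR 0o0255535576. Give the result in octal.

0o6245253244 AND 0o0010711246 = 0o0000211244.
Then OR with 0o0255535576.

0o255735776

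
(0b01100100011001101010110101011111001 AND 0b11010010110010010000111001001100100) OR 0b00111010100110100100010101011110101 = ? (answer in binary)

0b01100100011001101010110101011111001 AND 0b11010010110010010000111001001100100 = 0b01000000010000000000110001001100000.
Then OR with 0b00111010100110100100010101011110101.

0b1111010110110100100110101011110101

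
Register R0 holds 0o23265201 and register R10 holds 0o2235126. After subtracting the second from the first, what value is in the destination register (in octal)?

Subtract column by column in base 8:
  1-6 → 3 (borrow)
  0-2-1 → 5 (borrow)
  2-1-1 → 0
  5-5 → 0
  6-3 → 3
  2-2 → 0
  3-2 → 1
  2-0 → 2

0o21030053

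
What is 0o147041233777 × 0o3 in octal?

0o465143723775

Multiply each base-8 digit by 3, carrying:
  7×3 = 21 → write 5 carry 2
  7×3+2 = 23 → write 7 carry 2
  7×3+2 = 23 → write 7 carry 2
  3×3+2 = 11 → write 3 carry 1
  3×3+1 = 10 → write 2 carry 1
  2×3+1 = 7 → write 7
  1×3 = 3 → write 3
  4×3 = 12 → write 4 carry 1
  0×3+1 = 1 → write 1
  7×3 = 21 → write 5 carry 2
  4×3+2 = 14 → write 6 carry 1
  1×3+1 = 4 → write 4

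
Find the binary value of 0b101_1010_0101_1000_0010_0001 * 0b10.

Multiply each base-2 digit by 2, carrying:
  1×2 = 2 → write 0 carry 1
  0×2+1 = 1 → write 1
  0×2 = 0 → write 0
  0×2 = 0 → write 0
  0×2 = 0 → write 0
  1×2 = 2 → write 0 carry 1
  0×2+1 = 1 → write 1
  0×2 = 0 → write 0
  0×2 = 0 → write 0
  0×2 = 0 → write 0
  0×2 = 0 → write 0
  1×2 = 2 → write 0 carry 1
  1×2+1 = 3 → write 1 carry 1
  0×2+1 = 1 → write 1
  1×2 = 2 → write 0 carry 1
  0×2+1 = 1 → write 1
  0×2 = 0 → write 0
  1×2 = 2 → write 0 carry 1
  0×2+1 = 1 → write 1
  1×2 = 2 → write 0 carry 1
  1×2+1 = 3 → write 1 carry 1
  0×2+1 = 1 → write 1
  1×2 = 2 → write 0 carry 1
  remaining carry: 1

0b101101001011000001000010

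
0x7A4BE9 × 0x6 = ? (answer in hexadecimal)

0x2DDC776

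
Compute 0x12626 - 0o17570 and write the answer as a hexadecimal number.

0x106ae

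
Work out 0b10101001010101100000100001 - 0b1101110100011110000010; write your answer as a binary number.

0b10011011100001000010011111

Subtract column by column in base 2:
  1-0 → 1
  0-1 → 1 (borrow)
  0-0-1 → 1 (borrow)
  0-0-1 → 1 (borrow)
  0-0-1 → 1 (borrow)
  1-0-1 → 0
  0-0 → 0
  0-1 → 1 (borrow)
  0-1-1 → 0 (borrow)
  0-1-1 → 0 (borrow)
  0-1-1 → 0 (borrow)
  1-0-1 → 0
  1-0 → 1
  0-0 → 0
  1-1 → 0
  0-0 → 0
  1-1 → 0
  0-1 → 1 (borrow)
  1-1-1 → 1 (borrow)
  0-0-1 → 1 (borrow)
  0-1-1 → 0 (borrow)
  1-1-1 → 1 (borrow)
  0-0-1 → 1 (borrow)
  1-0-1 → 0
  0-0 → 0
  1-0 → 1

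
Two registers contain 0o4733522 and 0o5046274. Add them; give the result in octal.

0o12002016

Add column by column in base 8, right to left:
  2+4 = 6
  2+7 = 1 carry 1
  5+2+1 = 0 carry 1
  3+6+1 = 2 carry 1
  3+4+1 = 0 carry 1
  7+0+1 = 0 carry 1
  4+5+1 = 2 carry 1
  final carry 1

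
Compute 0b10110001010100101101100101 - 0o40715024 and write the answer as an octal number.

0o220330521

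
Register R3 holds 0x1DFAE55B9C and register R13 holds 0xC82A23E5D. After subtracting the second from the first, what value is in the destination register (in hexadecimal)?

Subtract column by column in base 16:
  C-D → F (borrow)
  9-5-1 → 3
  B-E → D (borrow)
  5-3-1 → 1
  5-2 → 3
  E-A → 4
  A-2 → 8
  F-8 → 7
  D-C → 1
  1-0 → 1

0x1178431D3F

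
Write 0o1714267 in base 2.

Each octal digit is 3 bits: 1=001 7=111 1=001 4=100 2=010 6=110 7=111.

0b1111001100010110111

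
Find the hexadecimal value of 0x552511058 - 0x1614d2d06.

Subtract column by column in base 16:
  8-6 → 2
  5-0 → 5
  0-d → 3 (borrow)
  1-2-1 → e (borrow)
  1-d-1 → 3 (borrow)
  5-4-1 → 0
  2-1 → 1
  5-6 → f (borrow)
  5-1-1 → 3

0x3f103e352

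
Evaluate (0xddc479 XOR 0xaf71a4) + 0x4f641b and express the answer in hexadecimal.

First 0xddc479 XOR 0xaf71a4 = 0x72b5dd.
Add column by column in base 16, right to left:
  d+b = 8 carry 1
  d+1+1 = f
  5+4 = 9
  b+6 = 1 carry 1
  2+f+1 = 2 carry 1
  7+4+1 = c

0xc219f8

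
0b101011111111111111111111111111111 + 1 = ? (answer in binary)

0b101100000000000000000000000000000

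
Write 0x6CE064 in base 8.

Expand each hex digit to 4 bits: 6=0110 C=1100 E=1110 0=0000 6=0110 4=0100.
Group the bits in threes: 011 011 001 110 000 001 100 100 → 33160144.

0o33160144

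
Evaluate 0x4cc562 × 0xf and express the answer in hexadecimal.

0x47f90be

Multiply each base-16 digit by 15, carrying:
  2×15 = 30 → write e carry 1
  6×15+1 = 91 → write b carry 5
  5×15+5 = 80 → write 0 carry 5
  c×15+5 = 185 → write 9 carry 11
  c×15+11 = 191 → write f carry 11
  4×15+11 = 71 → write 7 carry 4
  remaining carry: 4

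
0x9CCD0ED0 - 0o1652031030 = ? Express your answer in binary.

0b10001110001001001101110010111000

0x9CCD0ED0 = 0b10011100110011010000111011010000 in binary.
0o1652031030 = 0b1110101010000011001000011000 in binary.
Subtract column by column in base 2:
  0-0 → 0
  0-0 → 0
  0-0 → 0
  0-1 → 1 (borrow)
  1-1-1 → 1 (borrow)
  0-0-1 → 1 (borrow)
  1-0-1 → 0
  1-0 → 1
  0-0 → 0
  1-1 → 0
  1-0 → 1
  1-0 → 1
  0-1 → 1 (borrow)
  0-1-1 → 0 (borrow)
  0-0-1 → 1 (borrow)
  0-0-1 → 1 (borrow)
  1-0-1 → 0
  0-0 → 0
  1-0 → 1
  1-1 → 0
  0-0 → 0
  0-1 → 1 (borrow)
  1-0-1 → 0
  1-1 → 0
  0-0 → 0
  0-1 → 1 (borrow)
  1-1-1 → 1 (borrow)
  1-1-1 → 1 (borrow)
  1-0-1 → 0
  0-0 → 0
  0-0 → 0
  1-0 → 1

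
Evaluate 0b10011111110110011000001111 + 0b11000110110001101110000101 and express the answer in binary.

Add column by column in base 2, right to left:
  1+1 = 0 carry 1
  1+0+1 = 0 carry 1
  1+1+1 = 1 carry 1
  1+0+1 = 0 carry 1
  0+0+1 = 1
  0+0 = 0
  0+0 = 0
  0+1 = 1
  0+1 = 1
  1+1 = 0 carry 1
  1+0+1 = 0 carry 1
  0+1+1 = 0 carry 1
  0+1+1 = 0 carry 1
  1+0+1 = 0 carry 1
  1+0+1 = 0 carry 1
  0+0+1 = 1
  1+1 = 0 carry 1
  1+1+1 = 1 carry 1
  1+0+1 = 0 carry 1
  1+1+1 = 1 carry 1
  1+1+1 = 1 carry 1
  1+0+1 = 0 carry 1
  1+0+1 = 0 carry 1
  0+0+1 = 1
  0+1 = 1
  1+1 = 0 carry 1
  final carry 1

0b101100110101000000110010100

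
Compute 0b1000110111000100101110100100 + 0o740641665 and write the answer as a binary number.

0b10000010111111000111101011001

0o740641665 = 0b111100000110100001110110101 in binary.
Add column by column in base 2, right to left:
  0+1 = 1
  0+0 = 0
  1+1 = 0 carry 1
  0+0+1 = 1
  0+1 = 1
  1+1 = 0 carry 1
  0+0+1 = 1
  1+1 = 0 carry 1
  1+1+1 = 1 carry 1
  1+1+1 = 1 carry 1
  0+0+1 = 1
  1+0 = 1
  0+0 = 0
  0+0 = 0
  1+1 = 0 carry 1
  0+0+1 = 1
  0+1 = 1
  0+1 = 1
  1+0 = 1
  1+0 = 1
  1+0 = 1
  0+0 = 0
  1+0 = 1
  1+1 = 0 carry 1
  0+1+1 = 0 carry 1
  0+1+1 = 0 carry 1
  0+1+1 = 0 carry 1
  1+0+1 = 0 carry 1
  final carry 1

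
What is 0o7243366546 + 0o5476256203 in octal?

0o14741644751

Add column by column in base 8, right to left:
  6+3 = 1 carry 1
  4+0+1 = 5
  5+2 = 7
  6+6 = 4 carry 1
  6+5+1 = 4 carry 1
  3+2+1 = 6
  3+6 = 1 carry 1
  4+7+1 = 4 carry 1
  2+4+1 = 7
  7+5 = 4 carry 1
  final carry 1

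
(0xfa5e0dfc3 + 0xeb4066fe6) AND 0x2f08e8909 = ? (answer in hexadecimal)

Add column by column in base 16, right to left:
  3+6 = 9
  c+e = a carry 1
  f+f+1 = f carry 1
  d+6+1 = 4 carry 1
  0+6+1 = 7
  e+0 = e
  5+4 = 9
  a+b = 5 carry 1
  f+e+1 = e carry 1
  final carry 1
Sum = 0x1e59e74fa9; now AND with 0x2f08e8909:
  1&0=0, e&2=2, 5&f=5, 9&0=0, e&8=8, 7&e=6, 4&8=0, f&9=9, a&0=0, 9&9=9

0x250860909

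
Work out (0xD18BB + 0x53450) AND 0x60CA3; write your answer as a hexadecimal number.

0x20C03

Add column by column in base 16, right to left:
  B+0 = B
  B+5 = 0 carry 1
  8+4+1 = D
  1+3 = 4
  D+5 = 2 carry 1
  final carry 1
Sum = 0x124D0B; now AND with 0x60CA3:
  1&0=0, 2&6=2, 4&0=0, D&C=C, 0&A=0, B&3=3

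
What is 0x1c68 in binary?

0b1110001101000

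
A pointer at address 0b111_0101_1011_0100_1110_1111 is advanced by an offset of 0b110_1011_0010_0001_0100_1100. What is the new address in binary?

Add column by column in base 2, right to left:
  1+0 = 1
  1+0 = 1
  1+1 = 0 carry 1
  1+1+1 = 1 carry 1
  0+0+1 = 1
  1+0 = 1
  1+1 = 0 carry 1
  1+0+1 = 0 carry 1
  0+1+1 = 0 carry 1
  0+0+1 = 1
  1+0 = 1
  0+0 = 0
  1+0 = 1
  1+1 = 0 carry 1
  0+0+1 = 1
  1+0 = 1
  1+1 = 0 carry 1
  0+1+1 = 0 carry 1
  1+0+1 = 0 carry 1
  0+1+1 = 0 carry 1
  1+0+1 = 0 carry 1
  1+1+1 = 1 carry 1
  1+1+1 = 1 carry 1
  final carry 1

0b111000001101011000111011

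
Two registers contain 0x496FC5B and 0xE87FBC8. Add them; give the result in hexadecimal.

0x131EF823

Add column by column in base 16, right to left:
  B+8 = 3 carry 1
  5+C+1 = 2 carry 1
  C+B+1 = 8 carry 1
  F+F+1 = F carry 1
  6+7+1 = E
  9+8 = 1 carry 1
  4+E+1 = 3 carry 1
  final carry 1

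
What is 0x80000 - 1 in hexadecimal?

0x7ffff

The trailing 4 digits are 0, so subtracting 1 borrows through: they become F and the next digit up decrements.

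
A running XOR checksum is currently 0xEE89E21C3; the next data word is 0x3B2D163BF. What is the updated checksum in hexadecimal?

0xD5A4F427C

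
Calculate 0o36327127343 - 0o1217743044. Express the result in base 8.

Subtract column by column in base 8:
  3-4 → 7 (borrow)
  4-4-1 → 7 (borrow)
  3-0-1 → 2
  7-3 → 4
  2-4 → 6 (borrow)
  1-7-1 → 1 (borrow)
  7-7-1 → 7 (borrow)
  2-1-1 → 0
  3-2 → 1
  6-1 → 5
  3-0 → 3

0o35107164277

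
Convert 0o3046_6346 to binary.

0b11000100110110011100110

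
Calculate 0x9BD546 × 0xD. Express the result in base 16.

Multiply each base-16 digit by 13, carrying:
  6×13 = 78 → write E carry 4
  4×13+4 = 56 → write 8 carry 3
  5×13+3 = 68 → write 4 carry 4
  D×13+4 = 173 → write D carry 10
  B×13+10 = 153 → write 9 carry 9
  9×13+9 = 126 → write E carry 7
  remaining carry: 7

0x7E9D48E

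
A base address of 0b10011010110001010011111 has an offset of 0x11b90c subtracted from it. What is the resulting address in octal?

0o16724623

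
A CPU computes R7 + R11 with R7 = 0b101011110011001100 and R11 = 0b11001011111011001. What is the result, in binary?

Add column by column in base 2, right to left:
  0+1 = 1
  0+0 = 0
  1+0 = 1
  1+1 = 0 carry 1
  0+1+1 = 0 carry 1
  0+0+1 = 1
  1+1 = 0 carry 1
  1+1+1 = 1 carry 1
  0+1+1 = 0 carry 1
  0+1+1 = 0 carry 1
  1+1+1 = 1 carry 1
  1+0+1 = 0 carry 1
  1+1+1 = 1 carry 1
  1+0+1 = 0 carry 1
  0+0+1 = 1
  1+1 = 0 carry 1
  0+1+1 = 0 carry 1
  1+0+1 = 0 carry 1
  final carry 1

0b1000101010010100101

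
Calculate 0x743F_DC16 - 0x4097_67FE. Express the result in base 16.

Subtract column by column in base 16:
  6-E → 8 (borrow)
  1-F-1 → 1 (borrow)
  C-7-1 → 4
  D-6 → 7
  F-7 → 8
  3-9 → A (borrow)
  4-0-1 → 3
  7-4 → 3

0x33A87418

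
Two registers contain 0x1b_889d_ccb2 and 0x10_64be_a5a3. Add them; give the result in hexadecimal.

0x2bed5c7255

Add column by column in base 16, right to left:
  2+3 = 5
  b+a = 5 carry 1
  c+5+1 = 2 carry 1
  c+a+1 = 7 carry 1
  d+e+1 = c carry 1
  9+b+1 = 5 carry 1
  8+4+1 = d
  8+6 = e
  b+0 = b
  1+1 = 2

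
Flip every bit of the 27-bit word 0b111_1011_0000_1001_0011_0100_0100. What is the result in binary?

0b000010011110110110010111011

Invert each bit: 111101100001001001101000100 → 000010011110110110010111011.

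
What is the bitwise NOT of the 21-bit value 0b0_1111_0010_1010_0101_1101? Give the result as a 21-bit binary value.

Invert each bit: 011110010101001011101 → 100001101010110100010.

0b100001101010110100010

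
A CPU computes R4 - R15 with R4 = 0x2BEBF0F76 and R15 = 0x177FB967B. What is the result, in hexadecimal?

0x146C378FB

Subtract column by column in base 16:
  6-B → B (borrow)
  7-7-1 → F (borrow)
  F-6-1 → 8
  0-9 → 7 (borrow)
  F-B-1 → 3
  B-F → C (borrow)
  E-7-1 → 6
  B-7 → 4
  2-1 → 1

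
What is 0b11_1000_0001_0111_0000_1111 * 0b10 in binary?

Multiply each base-2 digit by 2, carrying:
  1×2 = 2 → write 0 carry 1
  1×2+1 = 3 → write 1 carry 1
  1×2+1 = 3 → write 1 carry 1
  1×2+1 = 3 → write 1 carry 1
  0×2+1 = 1 → write 1
  0×2 = 0 → write 0
  0×2 = 0 → write 0
  0×2 = 0 → write 0
  1×2 = 2 → write 0 carry 1
  1×2+1 = 3 → write 1 carry 1
  1×2+1 = 3 → write 1 carry 1
  0×2+1 = 1 → write 1
  1×2 = 2 → write 0 carry 1
  0×2+1 = 1 → write 1
  0×2 = 0 → write 0
  0×2 = 0 → write 0
  0×2 = 0 → write 0
  0×2 = 0 → write 0
  0×2 = 0 → write 0
  1×2 = 2 → write 0 carry 1
  1×2+1 = 3 → write 1 carry 1
  1×2+1 = 3 → write 1 carry 1
  remaining carry: 1

0b11100000010111000011110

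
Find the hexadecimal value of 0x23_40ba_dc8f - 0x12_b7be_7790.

Subtract column by column in base 16:
  f-0 → f
  8-9 → f (borrow)
  c-7-1 → 4
  d-7 → 6
  a-e → c (borrow)
  b-b-1 → f (borrow)
  0-7-1 → 8 (borrow)
  4-b-1 → 8 (borrow)
  3-2-1 → 0
  2-1 → 1

0x1088fc64ff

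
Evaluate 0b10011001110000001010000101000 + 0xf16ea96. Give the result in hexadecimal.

0x224efebe

0b10011001110000001010000101000 = 0x13381428 in hexadecimal.
Add column by column in base 16, right to left:
  8+6 = e
  2+9 = b
  4+a = e
  1+e = f
  8+6 = e
  3+1 = 4
  3+f = 2 carry 1
  1+0+1 = 2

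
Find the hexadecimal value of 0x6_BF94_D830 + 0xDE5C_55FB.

0x79DF12E2B

Add column by column in base 16, right to left:
  0+B = B
  3+F = 2 carry 1
  8+5+1 = E
  D+5 = 2 carry 1
  4+C+1 = 1 carry 1
  9+5+1 = F
  F+E = D carry 1
  B+D+1 = 9 carry 1
  6+0+1 = 7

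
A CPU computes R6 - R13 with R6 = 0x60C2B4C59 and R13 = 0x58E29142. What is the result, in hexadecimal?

0x5B348BB17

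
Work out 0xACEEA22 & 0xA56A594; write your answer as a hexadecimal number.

AND each hex digit independently (no carries):
  A&A=A, C&5=4, E&6=6, E&A=A, A&5=0, 2&9=0, 2&4=0

0xA46A000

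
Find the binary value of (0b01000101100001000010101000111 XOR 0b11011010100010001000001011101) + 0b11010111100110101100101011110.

0b101110110101001110111001111000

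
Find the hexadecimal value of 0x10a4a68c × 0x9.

Multiply each base-16 digit by 9, carrying:
  c×9 = 108 → write c carry 6
  8×9+6 = 78 → write e carry 4
  6×9+4 = 58 → write a carry 3
  a×9+3 = 93 → write d carry 5
  4×9+5 = 41 → write 9 carry 2
  a×9+2 = 92 → write c carry 5
  0×9+5 = 5 → write 5
  1×9 = 9 → write 9

0x95c9daec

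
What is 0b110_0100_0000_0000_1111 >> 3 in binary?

0b1100100000000001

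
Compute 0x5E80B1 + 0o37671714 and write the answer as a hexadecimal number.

0o37671714 = 0x7F73CC in hexadecimal.
Add column by column in base 16, right to left:
  1+C = D
  B+C = 7 carry 1
  0+3+1 = 4
  8+7 = F
  E+F = D carry 1
  5+7+1 = D

0xDDF47D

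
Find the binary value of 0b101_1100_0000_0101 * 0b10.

0b1011100000001010

Multiply each base-2 digit by 2, carrying:
  1×2 = 2 → write 0 carry 1
  0×2+1 = 1 → write 1
  1×2 = 2 → write 0 carry 1
  0×2+1 = 1 → write 1
  0×2 = 0 → write 0
  0×2 = 0 → write 0
  0×2 = 0 → write 0
  0×2 = 0 → write 0
  0×2 = 0 → write 0
  0×2 = 0 → write 0
  1×2 = 2 → write 0 carry 1
  1×2+1 = 3 → write 1 carry 1
  1×2+1 = 3 → write 1 carry 1
  0×2+1 = 1 → write 1
  1×2 = 2 → write 0 carry 1
  remaining carry: 1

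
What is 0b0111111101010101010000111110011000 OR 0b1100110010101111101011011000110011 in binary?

0b1111111111111111111011111110111011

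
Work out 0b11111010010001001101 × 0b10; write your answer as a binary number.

0b111110100100010011010

Multiply each base-2 digit by 2, carrying:
  1×2 = 2 → write 0 carry 1
  0×2+1 = 1 → write 1
  1×2 = 2 → write 0 carry 1
  1×2+1 = 3 → write 1 carry 1
  0×2+1 = 1 → write 1
  0×2 = 0 → write 0
  1×2 = 2 → write 0 carry 1
  0×2+1 = 1 → write 1
  0×2 = 0 → write 0
  0×2 = 0 → write 0
  1×2 = 2 → write 0 carry 1
  0×2+1 = 1 → write 1
  0×2 = 0 → write 0
  1×2 = 2 → write 0 carry 1
  0×2+1 = 1 → write 1
  1×2 = 2 → write 0 carry 1
  1×2+1 = 3 → write 1 carry 1
  1×2+1 = 3 → write 1 carry 1
  1×2+1 = 3 → write 1 carry 1
  1×2+1 = 3 → write 1 carry 1
  remaining carry: 1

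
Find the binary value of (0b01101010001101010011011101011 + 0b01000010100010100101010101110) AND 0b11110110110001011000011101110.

0b10100100100001011000010001000

Add column by column in base 2, right to left:
  1+0 = 1
  1+1 = 0 carry 1
  0+1+1 = 0 carry 1
  1+1+1 = 1 carry 1
  0+0+1 = 1
  1+1 = 0 carry 1
  1+0+1 = 0 carry 1
  1+1+1 = 1 carry 1
  0+0+1 = 1
  1+1 = 0 carry 1
  1+0+1 = 0 carry 1
  0+1+1 = 0 carry 1
  0+0+1 = 1
  1+0 = 1
  0+1 = 1
  1+0 = 1
  0+1 = 1
  1+0 = 1
  1+0 = 1
  0+0 = 0
  0+1 = 1
  0+0 = 0
  1+1 = 0 carry 1
  0+0+1 = 1
  1+0 = 1
  0+0 = 0
  1+0 = 1
  1+1 = 0 carry 1
  final carry 1
Sum = 0b10101100101111111000110011001; now AND with 0b11110110110001011000011101110:
  10101100101111111000110011001
& 11110110110001011000011101110
= 10100100100001011000010001000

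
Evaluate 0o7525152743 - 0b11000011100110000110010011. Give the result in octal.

0o7221472120

0b11000011100110000110010011 = 0o303460623 in octal.
Subtract column by column in base 8:
  3-3 → 0
  4-2 → 2
  7-6 → 1
  2-0 → 2
  5-6 → 7 (borrow)
  1-4-1 → 4 (borrow)
  5-3-1 → 1
  2-0 → 2
  5-3 → 2
  7-0 → 7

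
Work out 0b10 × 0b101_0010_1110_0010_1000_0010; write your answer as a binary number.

0b101001011100010100000100

Multiply each base-2 digit by 2, carrying:
  0×2 = 0 → write 0
  1×2 = 2 → write 0 carry 1
  0×2+1 = 1 → write 1
  0×2 = 0 → write 0
  0×2 = 0 → write 0
  0×2 = 0 → write 0
  0×2 = 0 → write 0
  1×2 = 2 → write 0 carry 1
  0×2+1 = 1 → write 1
  1×2 = 2 → write 0 carry 1
  0×2+1 = 1 → write 1
  0×2 = 0 → write 0
  0×2 = 0 → write 0
  1×2 = 2 → write 0 carry 1
  1×2+1 = 3 → write 1 carry 1
  1×2+1 = 3 → write 1 carry 1
  0×2+1 = 1 → write 1
  1×2 = 2 → write 0 carry 1
  0×2+1 = 1 → write 1
  0×2 = 0 → write 0
  1×2 = 2 → write 0 carry 1
  0×2+1 = 1 → write 1
  1×2 = 2 → write 0 carry 1
  remaining carry: 1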